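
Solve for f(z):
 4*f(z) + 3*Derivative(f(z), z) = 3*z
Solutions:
 f(z) = C1*exp(-4*z/3) + 3*z/4 - 9/16


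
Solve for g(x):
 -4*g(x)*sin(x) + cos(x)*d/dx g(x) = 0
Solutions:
 g(x) = C1/cos(x)^4


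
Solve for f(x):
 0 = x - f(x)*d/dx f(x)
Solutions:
 f(x) = -sqrt(C1 + x^2)
 f(x) = sqrt(C1 + x^2)


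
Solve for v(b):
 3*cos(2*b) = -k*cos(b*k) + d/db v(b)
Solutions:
 v(b) = C1 + 3*sin(2*b)/2 + sin(b*k)


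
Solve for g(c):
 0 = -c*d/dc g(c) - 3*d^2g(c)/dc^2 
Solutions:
 g(c) = C1 + C2*erf(sqrt(6)*c/6)


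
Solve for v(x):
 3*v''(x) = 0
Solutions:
 v(x) = C1 + C2*x


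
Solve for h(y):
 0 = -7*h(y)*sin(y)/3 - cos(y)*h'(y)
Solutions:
 h(y) = C1*cos(y)^(7/3)


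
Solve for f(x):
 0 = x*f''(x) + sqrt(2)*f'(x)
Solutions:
 f(x) = C1 + C2*x^(1 - sqrt(2))


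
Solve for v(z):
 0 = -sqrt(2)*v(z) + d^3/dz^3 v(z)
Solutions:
 v(z) = C3*exp(2^(1/6)*z) + (C1*sin(2^(1/6)*sqrt(3)*z/2) + C2*cos(2^(1/6)*sqrt(3)*z/2))*exp(-2^(1/6)*z/2)


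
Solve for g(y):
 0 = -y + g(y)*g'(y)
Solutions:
 g(y) = -sqrt(C1 + y^2)
 g(y) = sqrt(C1 + y^2)


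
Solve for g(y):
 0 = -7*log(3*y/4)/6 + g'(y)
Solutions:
 g(y) = C1 + 7*y*log(y)/6 - 7*y*log(2)/3 - 7*y/6 + 7*y*log(3)/6


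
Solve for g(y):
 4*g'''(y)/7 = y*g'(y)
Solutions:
 g(y) = C1 + Integral(C2*airyai(14^(1/3)*y/2) + C3*airybi(14^(1/3)*y/2), y)


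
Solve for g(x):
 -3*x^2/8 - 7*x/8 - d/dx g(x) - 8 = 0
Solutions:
 g(x) = C1 - x^3/8 - 7*x^2/16 - 8*x


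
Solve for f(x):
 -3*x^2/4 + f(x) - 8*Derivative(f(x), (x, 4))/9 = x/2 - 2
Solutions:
 f(x) = C1*exp(-2^(1/4)*sqrt(3)*x/2) + C2*exp(2^(1/4)*sqrt(3)*x/2) + C3*sin(2^(1/4)*sqrt(3)*x/2) + C4*cos(2^(1/4)*sqrt(3)*x/2) + 3*x^2/4 + x/2 - 2


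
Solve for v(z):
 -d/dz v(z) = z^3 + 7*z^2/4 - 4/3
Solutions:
 v(z) = C1 - z^4/4 - 7*z^3/12 + 4*z/3


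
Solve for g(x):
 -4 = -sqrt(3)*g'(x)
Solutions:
 g(x) = C1 + 4*sqrt(3)*x/3


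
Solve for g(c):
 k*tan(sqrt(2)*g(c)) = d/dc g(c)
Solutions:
 g(c) = sqrt(2)*(pi - asin(C1*exp(sqrt(2)*c*k)))/2
 g(c) = sqrt(2)*asin(C1*exp(sqrt(2)*c*k))/2


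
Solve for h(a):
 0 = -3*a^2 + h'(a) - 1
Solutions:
 h(a) = C1 + a^3 + a


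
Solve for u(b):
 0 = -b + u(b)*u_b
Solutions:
 u(b) = -sqrt(C1 + b^2)
 u(b) = sqrt(C1 + b^2)


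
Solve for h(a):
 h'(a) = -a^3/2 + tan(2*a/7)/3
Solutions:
 h(a) = C1 - a^4/8 - 7*log(cos(2*a/7))/6


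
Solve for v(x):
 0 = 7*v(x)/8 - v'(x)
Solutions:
 v(x) = C1*exp(7*x/8)


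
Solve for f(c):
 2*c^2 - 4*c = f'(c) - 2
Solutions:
 f(c) = C1 + 2*c^3/3 - 2*c^2 + 2*c


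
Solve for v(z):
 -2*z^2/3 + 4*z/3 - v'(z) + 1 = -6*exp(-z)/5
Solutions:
 v(z) = C1 - 2*z^3/9 + 2*z^2/3 + z - 6*exp(-z)/5


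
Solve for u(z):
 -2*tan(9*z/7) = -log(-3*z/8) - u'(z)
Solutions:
 u(z) = C1 - z*log(-z) - z*log(3) + z + 3*z*log(2) - 14*log(cos(9*z/7))/9


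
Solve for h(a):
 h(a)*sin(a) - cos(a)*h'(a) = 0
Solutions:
 h(a) = C1/cos(a)


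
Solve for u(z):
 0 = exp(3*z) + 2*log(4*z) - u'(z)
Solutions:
 u(z) = C1 + 2*z*log(z) + 2*z*(-1 + 2*log(2)) + exp(3*z)/3


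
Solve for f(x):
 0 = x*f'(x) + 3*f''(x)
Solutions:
 f(x) = C1 + C2*erf(sqrt(6)*x/6)


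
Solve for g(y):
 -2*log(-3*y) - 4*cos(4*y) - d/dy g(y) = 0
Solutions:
 g(y) = C1 - 2*y*log(-y) - 2*y*log(3) + 2*y - sin(4*y)


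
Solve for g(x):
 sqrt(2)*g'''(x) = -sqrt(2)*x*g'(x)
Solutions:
 g(x) = C1 + Integral(C2*airyai(-x) + C3*airybi(-x), x)


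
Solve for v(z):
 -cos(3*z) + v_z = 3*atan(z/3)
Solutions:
 v(z) = C1 + 3*z*atan(z/3) - 9*log(z^2 + 9)/2 + sin(3*z)/3


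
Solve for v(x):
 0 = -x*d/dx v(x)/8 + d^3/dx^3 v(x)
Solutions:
 v(x) = C1 + Integral(C2*airyai(x/2) + C3*airybi(x/2), x)


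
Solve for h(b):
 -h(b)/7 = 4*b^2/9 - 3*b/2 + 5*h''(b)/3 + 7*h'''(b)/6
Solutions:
 h(b) = C1*exp(b*(-20 + 100/(9*sqrt(17969) + 1567)^(1/3) + (9*sqrt(17969) + 1567)^(1/3))/42)*sin(sqrt(3)*b*(-(9*sqrt(17969) + 1567)^(1/3) + 100/(9*sqrt(17969) + 1567)^(1/3))/42) + C2*exp(b*(-20 + 100/(9*sqrt(17969) + 1567)^(1/3) + (9*sqrt(17969) + 1567)^(1/3))/42)*cos(sqrt(3)*b*(-(9*sqrt(17969) + 1567)^(1/3) + 100/(9*sqrt(17969) + 1567)^(1/3))/42) + C3*exp(-b*(100/(9*sqrt(17969) + 1567)^(1/3) + 10 + (9*sqrt(17969) + 1567)^(1/3))/21) - 28*b^2/9 + 21*b/2 + 1960/27


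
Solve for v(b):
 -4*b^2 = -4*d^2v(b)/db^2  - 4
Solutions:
 v(b) = C1 + C2*b + b^4/12 - b^2/2


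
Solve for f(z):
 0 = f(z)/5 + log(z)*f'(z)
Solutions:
 f(z) = C1*exp(-li(z)/5)


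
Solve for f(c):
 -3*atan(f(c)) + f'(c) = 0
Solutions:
 Integral(1/atan(_y), (_y, f(c))) = C1 + 3*c


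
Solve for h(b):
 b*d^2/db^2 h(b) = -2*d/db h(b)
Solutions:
 h(b) = C1 + C2/b


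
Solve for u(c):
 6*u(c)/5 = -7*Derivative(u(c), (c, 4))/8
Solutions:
 u(c) = (C1*sin(sqrt(2)*3^(1/4)*35^(3/4)*c/35) + C2*cos(sqrt(2)*3^(1/4)*35^(3/4)*c/35))*exp(-sqrt(2)*3^(1/4)*35^(3/4)*c/35) + (C3*sin(sqrt(2)*3^(1/4)*35^(3/4)*c/35) + C4*cos(sqrt(2)*3^(1/4)*35^(3/4)*c/35))*exp(sqrt(2)*3^(1/4)*35^(3/4)*c/35)


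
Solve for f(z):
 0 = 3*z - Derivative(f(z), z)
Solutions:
 f(z) = C1 + 3*z^2/2


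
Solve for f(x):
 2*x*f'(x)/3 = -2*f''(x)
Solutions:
 f(x) = C1 + C2*erf(sqrt(6)*x/6)


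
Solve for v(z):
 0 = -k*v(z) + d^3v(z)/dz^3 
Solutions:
 v(z) = C1*exp(k^(1/3)*z) + C2*exp(k^(1/3)*z*(-1 + sqrt(3)*I)/2) + C3*exp(-k^(1/3)*z*(1 + sqrt(3)*I)/2)


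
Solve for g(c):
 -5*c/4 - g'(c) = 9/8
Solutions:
 g(c) = C1 - 5*c^2/8 - 9*c/8


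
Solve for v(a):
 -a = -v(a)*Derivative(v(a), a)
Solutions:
 v(a) = -sqrt(C1 + a^2)
 v(a) = sqrt(C1 + a^2)


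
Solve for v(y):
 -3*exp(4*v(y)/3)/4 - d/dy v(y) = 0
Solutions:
 v(y) = 3*log(-(1/(C1 + 3*y))^(1/4)) + 3*log(3)/4
 v(y) = 3*log(1/(C1 + 3*y))/4 + 3*log(3)/4
 v(y) = 3*log(-I*(1/(C1 + 3*y))^(1/4)) + 3*log(3)/4
 v(y) = 3*log(I*(1/(C1 + 3*y))^(1/4)) + 3*log(3)/4


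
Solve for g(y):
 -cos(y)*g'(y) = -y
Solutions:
 g(y) = C1 + Integral(y/cos(y), y)


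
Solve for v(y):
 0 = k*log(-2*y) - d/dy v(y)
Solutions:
 v(y) = C1 + k*y*log(-y) + k*y*(-1 + log(2))


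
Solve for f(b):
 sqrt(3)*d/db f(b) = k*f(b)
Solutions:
 f(b) = C1*exp(sqrt(3)*b*k/3)


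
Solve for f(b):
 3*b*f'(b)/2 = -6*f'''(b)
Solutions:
 f(b) = C1 + Integral(C2*airyai(-2^(1/3)*b/2) + C3*airybi(-2^(1/3)*b/2), b)


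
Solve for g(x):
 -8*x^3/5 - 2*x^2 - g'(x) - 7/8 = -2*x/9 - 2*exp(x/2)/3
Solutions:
 g(x) = C1 - 2*x^4/5 - 2*x^3/3 + x^2/9 - 7*x/8 + 4*exp(x/2)/3


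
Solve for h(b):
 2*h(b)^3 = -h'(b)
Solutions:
 h(b) = -sqrt(2)*sqrt(-1/(C1 - 2*b))/2
 h(b) = sqrt(2)*sqrt(-1/(C1 - 2*b))/2


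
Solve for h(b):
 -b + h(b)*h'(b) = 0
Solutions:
 h(b) = -sqrt(C1 + b^2)
 h(b) = sqrt(C1 + b^2)


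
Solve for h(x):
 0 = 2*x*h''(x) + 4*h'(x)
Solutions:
 h(x) = C1 + C2/x


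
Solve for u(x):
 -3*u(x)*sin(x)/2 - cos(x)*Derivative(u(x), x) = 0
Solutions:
 u(x) = C1*cos(x)^(3/2)


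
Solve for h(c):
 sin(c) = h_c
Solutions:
 h(c) = C1 - cos(c)


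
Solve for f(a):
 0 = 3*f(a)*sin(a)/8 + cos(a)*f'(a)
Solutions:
 f(a) = C1*cos(a)^(3/8)


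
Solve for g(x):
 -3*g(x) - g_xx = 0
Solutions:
 g(x) = C1*sin(sqrt(3)*x) + C2*cos(sqrt(3)*x)


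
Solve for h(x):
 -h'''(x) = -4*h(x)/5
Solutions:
 h(x) = C3*exp(10^(2/3)*x/5) + (C1*sin(10^(2/3)*sqrt(3)*x/10) + C2*cos(10^(2/3)*sqrt(3)*x/10))*exp(-10^(2/3)*x/10)


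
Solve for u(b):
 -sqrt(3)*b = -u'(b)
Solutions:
 u(b) = C1 + sqrt(3)*b^2/2


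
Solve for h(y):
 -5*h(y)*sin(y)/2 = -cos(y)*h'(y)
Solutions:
 h(y) = C1/cos(y)^(5/2)


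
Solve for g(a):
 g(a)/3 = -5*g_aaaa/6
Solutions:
 g(a) = (C1*sin(10^(3/4)*a/10) + C2*cos(10^(3/4)*a/10))*exp(-10^(3/4)*a/10) + (C3*sin(10^(3/4)*a/10) + C4*cos(10^(3/4)*a/10))*exp(10^(3/4)*a/10)


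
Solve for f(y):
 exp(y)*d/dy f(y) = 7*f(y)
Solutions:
 f(y) = C1*exp(-7*exp(-y))


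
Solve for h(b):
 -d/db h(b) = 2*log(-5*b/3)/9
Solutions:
 h(b) = C1 - 2*b*log(-b)/9 + 2*b*(-log(5) + 1 + log(3))/9


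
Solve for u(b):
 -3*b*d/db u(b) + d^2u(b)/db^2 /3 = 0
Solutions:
 u(b) = C1 + C2*erfi(3*sqrt(2)*b/2)


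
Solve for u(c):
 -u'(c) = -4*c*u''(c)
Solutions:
 u(c) = C1 + C2*c^(5/4)


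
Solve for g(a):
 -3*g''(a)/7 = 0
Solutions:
 g(a) = C1 + C2*a


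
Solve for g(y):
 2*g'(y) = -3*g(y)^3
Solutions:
 g(y) = -sqrt(-1/(C1 - 3*y))
 g(y) = sqrt(-1/(C1 - 3*y))


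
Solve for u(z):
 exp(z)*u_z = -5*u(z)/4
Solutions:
 u(z) = C1*exp(5*exp(-z)/4)


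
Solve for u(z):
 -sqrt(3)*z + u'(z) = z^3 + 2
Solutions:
 u(z) = C1 + z^4/4 + sqrt(3)*z^2/2 + 2*z


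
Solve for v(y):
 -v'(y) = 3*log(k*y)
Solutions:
 v(y) = C1 - 3*y*log(k*y) + 3*y


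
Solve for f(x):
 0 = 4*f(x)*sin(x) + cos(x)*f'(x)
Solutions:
 f(x) = C1*cos(x)^4


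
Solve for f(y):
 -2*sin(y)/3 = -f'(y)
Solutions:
 f(y) = C1 - 2*cos(y)/3


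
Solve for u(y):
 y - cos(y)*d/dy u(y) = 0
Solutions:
 u(y) = C1 + Integral(y/cos(y), y)


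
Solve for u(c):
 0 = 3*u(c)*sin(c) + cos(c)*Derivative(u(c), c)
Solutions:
 u(c) = C1*cos(c)^3


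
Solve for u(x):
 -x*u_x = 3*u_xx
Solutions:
 u(x) = C1 + C2*erf(sqrt(6)*x/6)


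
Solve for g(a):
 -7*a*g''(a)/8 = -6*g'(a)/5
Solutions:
 g(a) = C1 + C2*a^(83/35)


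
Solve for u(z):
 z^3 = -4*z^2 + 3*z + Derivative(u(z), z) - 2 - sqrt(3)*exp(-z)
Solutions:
 u(z) = C1 + z^4/4 + 4*z^3/3 - 3*z^2/2 + 2*z - sqrt(3)*exp(-z)


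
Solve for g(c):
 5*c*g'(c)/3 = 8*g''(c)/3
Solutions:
 g(c) = C1 + C2*erfi(sqrt(5)*c/4)


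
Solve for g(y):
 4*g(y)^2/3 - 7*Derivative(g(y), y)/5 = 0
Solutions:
 g(y) = -21/(C1 + 20*y)


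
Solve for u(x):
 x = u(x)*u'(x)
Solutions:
 u(x) = -sqrt(C1 + x^2)
 u(x) = sqrt(C1 + x^2)


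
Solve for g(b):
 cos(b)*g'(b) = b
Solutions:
 g(b) = C1 + Integral(b/cos(b), b)


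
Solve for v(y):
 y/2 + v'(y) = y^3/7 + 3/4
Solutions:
 v(y) = C1 + y^4/28 - y^2/4 + 3*y/4


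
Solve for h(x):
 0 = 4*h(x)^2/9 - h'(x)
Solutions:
 h(x) = -9/(C1 + 4*x)


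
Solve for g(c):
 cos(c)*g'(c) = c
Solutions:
 g(c) = C1 + Integral(c/cos(c), c)


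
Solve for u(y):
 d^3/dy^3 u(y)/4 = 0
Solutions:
 u(y) = C1 + C2*y + C3*y^2


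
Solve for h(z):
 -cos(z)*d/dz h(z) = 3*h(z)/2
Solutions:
 h(z) = C1*(sin(z) - 1)^(3/4)/(sin(z) + 1)^(3/4)


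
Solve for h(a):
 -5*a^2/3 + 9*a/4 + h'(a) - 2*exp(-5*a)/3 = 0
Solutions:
 h(a) = C1 + 5*a^3/9 - 9*a^2/8 - 2*exp(-5*a)/15


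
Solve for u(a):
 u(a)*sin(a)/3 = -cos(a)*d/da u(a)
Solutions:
 u(a) = C1*cos(a)^(1/3)


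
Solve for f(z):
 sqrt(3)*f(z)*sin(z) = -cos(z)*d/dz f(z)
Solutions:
 f(z) = C1*cos(z)^(sqrt(3))


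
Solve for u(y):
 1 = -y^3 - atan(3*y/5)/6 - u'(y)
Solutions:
 u(y) = C1 - y^4/4 - y*atan(3*y/5)/6 - y + 5*log(9*y^2 + 25)/36


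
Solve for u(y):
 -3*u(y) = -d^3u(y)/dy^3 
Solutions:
 u(y) = C3*exp(3^(1/3)*y) + (C1*sin(3^(5/6)*y/2) + C2*cos(3^(5/6)*y/2))*exp(-3^(1/3)*y/2)


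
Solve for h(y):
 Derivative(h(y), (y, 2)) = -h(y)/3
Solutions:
 h(y) = C1*sin(sqrt(3)*y/3) + C2*cos(sqrt(3)*y/3)


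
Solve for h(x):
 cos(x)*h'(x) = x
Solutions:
 h(x) = C1 + Integral(x/cos(x), x)


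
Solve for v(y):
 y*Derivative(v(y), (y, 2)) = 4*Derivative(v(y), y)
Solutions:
 v(y) = C1 + C2*y^5


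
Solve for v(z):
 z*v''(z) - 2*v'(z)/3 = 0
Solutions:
 v(z) = C1 + C2*z^(5/3)


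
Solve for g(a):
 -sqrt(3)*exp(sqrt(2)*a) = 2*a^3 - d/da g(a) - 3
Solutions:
 g(a) = C1 + a^4/2 - 3*a + sqrt(6)*exp(sqrt(2)*a)/2


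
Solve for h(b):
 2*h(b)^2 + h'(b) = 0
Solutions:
 h(b) = 1/(C1 + 2*b)


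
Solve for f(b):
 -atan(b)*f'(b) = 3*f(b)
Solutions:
 f(b) = C1*exp(-3*Integral(1/atan(b), b))


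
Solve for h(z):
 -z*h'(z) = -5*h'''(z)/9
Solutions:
 h(z) = C1 + Integral(C2*airyai(15^(2/3)*z/5) + C3*airybi(15^(2/3)*z/5), z)


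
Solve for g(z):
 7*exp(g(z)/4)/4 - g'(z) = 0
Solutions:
 g(z) = 4*log(-1/(C1 + 7*z)) + 16*log(2)


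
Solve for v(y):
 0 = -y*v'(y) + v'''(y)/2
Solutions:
 v(y) = C1 + Integral(C2*airyai(2^(1/3)*y) + C3*airybi(2^(1/3)*y), y)


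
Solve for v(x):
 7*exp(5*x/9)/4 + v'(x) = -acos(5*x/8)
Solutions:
 v(x) = C1 - x*acos(5*x/8) + sqrt(64 - 25*x^2)/5 - 63*exp(5*x/9)/20


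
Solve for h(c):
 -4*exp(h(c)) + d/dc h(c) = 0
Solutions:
 h(c) = log(-1/(C1 + 4*c))


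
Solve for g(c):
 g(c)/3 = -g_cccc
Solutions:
 g(c) = (C1*sin(sqrt(2)*3^(3/4)*c/6) + C2*cos(sqrt(2)*3^(3/4)*c/6))*exp(-sqrt(2)*3^(3/4)*c/6) + (C3*sin(sqrt(2)*3^(3/4)*c/6) + C4*cos(sqrt(2)*3^(3/4)*c/6))*exp(sqrt(2)*3^(3/4)*c/6)


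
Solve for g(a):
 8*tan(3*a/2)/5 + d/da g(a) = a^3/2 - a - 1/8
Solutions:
 g(a) = C1 + a^4/8 - a^2/2 - a/8 + 16*log(cos(3*a/2))/15


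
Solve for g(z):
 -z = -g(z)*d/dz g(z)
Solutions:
 g(z) = -sqrt(C1 + z^2)
 g(z) = sqrt(C1 + z^2)


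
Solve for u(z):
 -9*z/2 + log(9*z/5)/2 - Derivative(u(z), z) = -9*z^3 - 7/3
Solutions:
 u(z) = C1 + 9*z^4/4 - 9*z^2/4 + z*log(z)/2 - z*log(5)/2 + z*log(3) + 11*z/6


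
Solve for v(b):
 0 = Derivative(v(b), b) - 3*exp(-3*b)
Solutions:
 v(b) = C1 - exp(-3*b)


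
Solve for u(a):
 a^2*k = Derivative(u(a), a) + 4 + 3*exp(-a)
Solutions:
 u(a) = C1 + a^3*k/3 - 4*a + 3*exp(-a)


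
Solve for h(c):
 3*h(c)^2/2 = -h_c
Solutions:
 h(c) = 2/(C1 + 3*c)


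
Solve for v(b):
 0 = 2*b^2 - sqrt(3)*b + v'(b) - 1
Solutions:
 v(b) = C1 - 2*b^3/3 + sqrt(3)*b^2/2 + b


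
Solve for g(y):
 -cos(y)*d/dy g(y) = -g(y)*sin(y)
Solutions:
 g(y) = C1/cos(y)


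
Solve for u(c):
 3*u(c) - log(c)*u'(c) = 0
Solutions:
 u(c) = C1*exp(3*li(c))


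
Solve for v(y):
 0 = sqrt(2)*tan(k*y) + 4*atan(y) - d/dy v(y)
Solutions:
 v(y) = C1 + 4*y*atan(y) + sqrt(2)*Piecewise((-log(cos(k*y))/k, Ne(k, 0)), (0, True)) - 2*log(y^2 + 1)


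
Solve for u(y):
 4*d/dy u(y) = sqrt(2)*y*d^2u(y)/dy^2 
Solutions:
 u(y) = C1 + C2*y^(1 + 2*sqrt(2))


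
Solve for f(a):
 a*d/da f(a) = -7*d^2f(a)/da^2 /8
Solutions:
 f(a) = C1 + C2*erf(2*sqrt(7)*a/7)


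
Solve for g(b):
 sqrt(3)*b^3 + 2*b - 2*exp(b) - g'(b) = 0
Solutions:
 g(b) = C1 + sqrt(3)*b^4/4 + b^2 - 2*exp(b)


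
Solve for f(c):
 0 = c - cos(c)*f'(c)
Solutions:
 f(c) = C1 + Integral(c/cos(c), c)


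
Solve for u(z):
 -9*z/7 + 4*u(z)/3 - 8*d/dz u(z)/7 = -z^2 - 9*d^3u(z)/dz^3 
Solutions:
 u(z) = C1*exp(2^(1/3)*z*(4*2^(1/3)/(sqrt(191793)/441 + 1)^(1/3) + 21*(sqrt(191793)/441 + 1)^(1/3))/126)*sin(sqrt(3)*z*(-21*(2*sqrt(191793)/441 + 2)^(1/3) + 8/(2*sqrt(191793)/441 + 2)^(1/3))/126) + C2*exp(2^(1/3)*z*(4*2^(1/3)/(sqrt(191793)/441 + 1)^(1/3) + 21*(sqrt(191793)/441 + 1)^(1/3))/126)*cos(sqrt(3)*z*(-21*(2*sqrt(191793)/441 + 2)^(1/3) + 8/(2*sqrt(191793)/441 + 2)^(1/3))/126) + C3*exp(-2^(1/3)*z*(4*2^(1/3)/(sqrt(191793)/441 + 1)^(1/3) + 21*(sqrt(191793)/441 + 1)^(1/3))/63) - 3*z^2/4 - 9*z/28 - 27/98


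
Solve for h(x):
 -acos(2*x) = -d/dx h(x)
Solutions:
 h(x) = C1 + x*acos(2*x) - sqrt(1 - 4*x^2)/2


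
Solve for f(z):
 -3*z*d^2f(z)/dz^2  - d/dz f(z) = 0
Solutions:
 f(z) = C1 + C2*z^(2/3)


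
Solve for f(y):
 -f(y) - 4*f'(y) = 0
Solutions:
 f(y) = C1*exp(-y/4)


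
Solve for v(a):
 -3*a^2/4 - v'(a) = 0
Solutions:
 v(a) = C1 - a^3/4


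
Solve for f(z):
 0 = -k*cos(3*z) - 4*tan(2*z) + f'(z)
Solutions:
 f(z) = C1 + k*sin(3*z)/3 - 2*log(cos(2*z))


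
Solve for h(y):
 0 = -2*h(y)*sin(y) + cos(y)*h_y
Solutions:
 h(y) = C1/cos(y)^2


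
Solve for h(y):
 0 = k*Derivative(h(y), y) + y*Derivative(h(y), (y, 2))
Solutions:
 h(y) = C1 + y^(1 - re(k))*(C2*sin(log(y)*Abs(im(k))) + C3*cos(log(y)*im(k)))


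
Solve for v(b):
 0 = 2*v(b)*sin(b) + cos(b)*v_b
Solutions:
 v(b) = C1*cos(b)^2


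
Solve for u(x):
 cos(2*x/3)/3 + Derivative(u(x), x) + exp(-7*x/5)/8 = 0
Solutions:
 u(x) = C1 - sin(2*x/3)/2 + 5*exp(-7*x/5)/56


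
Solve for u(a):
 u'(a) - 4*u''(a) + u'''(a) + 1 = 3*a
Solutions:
 u(a) = C1 + C2*exp(a*(2 - sqrt(3))) + C3*exp(a*(sqrt(3) + 2)) + 3*a^2/2 + 11*a


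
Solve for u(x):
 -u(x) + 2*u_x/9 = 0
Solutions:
 u(x) = C1*exp(9*x/2)


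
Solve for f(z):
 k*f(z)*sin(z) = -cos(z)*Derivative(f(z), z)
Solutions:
 f(z) = C1*exp(k*log(cos(z)))


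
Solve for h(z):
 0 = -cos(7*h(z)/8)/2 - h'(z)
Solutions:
 z/2 - 4*log(sin(7*h(z)/8) - 1)/7 + 4*log(sin(7*h(z)/8) + 1)/7 = C1


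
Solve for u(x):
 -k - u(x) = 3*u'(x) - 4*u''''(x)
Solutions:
 u(x) = C1*exp(x*(-4 - (1 + 3*sqrt(57))^(1/3) + 8/(1 + 3*sqrt(57))^(1/3))/12)*sin(sqrt(3)*x*(8/(1 + 3*sqrt(57))^(1/3) + (1 + 3*sqrt(57))^(1/3))/12) + C2*exp(x*(-4 - (1 + 3*sqrt(57))^(1/3) + 8/(1 + 3*sqrt(57))^(1/3))/12)*cos(sqrt(3)*x*(8/(1 + 3*sqrt(57))^(1/3) + (1 + 3*sqrt(57))^(1/3))/12) + C3*exp(x) + C4*exp(x*(-8/(1 + 3*sqrt(57))^(1/3) - 2 + (1 + 3*sqrt(57))^(1/3))/6) - k


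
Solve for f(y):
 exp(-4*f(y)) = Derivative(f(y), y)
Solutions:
 f(y) = log(-I*(C1 + 4*y)^(1/4))
 f(y) = log(I*(C1 + 4*y)^(1/4))
 f(y) = log(-(C1 + 4*y)^(1/4))
 f(y) = log(C1 + 4*y)/4


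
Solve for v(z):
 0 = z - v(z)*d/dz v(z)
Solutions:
 v(z) = -sqrt(C1 + z^2)
 v(z) = sqrt(C1 + z^2)


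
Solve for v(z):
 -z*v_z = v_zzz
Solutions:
 v(z) = C1 + Integral(C2*airyai(-z) + C3*airybi(-z), z)


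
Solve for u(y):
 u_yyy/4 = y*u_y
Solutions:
 u(y) = C1 + Integral(C2*airyai(2^(2/3)*y) + C3*airybi(2^(2/3)*y), y)


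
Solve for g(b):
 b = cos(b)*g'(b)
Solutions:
 g(b) = C1 + Integral(b/cos(b), b)


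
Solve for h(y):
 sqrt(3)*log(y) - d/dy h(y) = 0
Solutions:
 h(y) = C1 + sqrt(3)*y*log(y) - sqrt(3)*y


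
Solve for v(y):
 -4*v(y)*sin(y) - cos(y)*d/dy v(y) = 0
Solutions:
 v(y) = C1*cos(y)^4


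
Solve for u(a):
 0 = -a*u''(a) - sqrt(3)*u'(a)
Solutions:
 u(a) = C1 + C2*a^(1 - sqrt(3))


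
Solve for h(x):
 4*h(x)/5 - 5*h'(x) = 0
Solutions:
 h(x) = C1*exp(4*x/25)


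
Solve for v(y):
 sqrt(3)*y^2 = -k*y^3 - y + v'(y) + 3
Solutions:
 v(y) = C1 + k*y^4/4 + sqrt(3)*y^3/3 + y^2/2 - 3*y


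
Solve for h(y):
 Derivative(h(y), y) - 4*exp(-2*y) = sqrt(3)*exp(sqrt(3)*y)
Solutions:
 h(y) = C1 + exp(sqrt(3)*y) - 2*exp(-2*y)


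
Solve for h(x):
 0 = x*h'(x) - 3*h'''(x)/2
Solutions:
 h(x) = C1 + Integral(C2*airyai(2^(1/3)*3^(2/3)*x/3) + C3*airybi(2^(1/3)*3^(2/3)*x/3), x)


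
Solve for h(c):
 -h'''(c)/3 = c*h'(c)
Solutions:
 h(c) = C1 + Integral(C2*airyai(-3^(1/3)*c) + C3*airybi(-3^(1/3)*c), c)


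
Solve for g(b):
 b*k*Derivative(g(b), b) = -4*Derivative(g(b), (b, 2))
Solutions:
 g(b) = Piecewise((-sqrt(2)*sqrt(pi)*C1*erf(sqrt(2)*b*sqrt(k)/4)/sqrt(k) - C2, (k > 0) | (k < 0)), (-C1*b - C2, True))


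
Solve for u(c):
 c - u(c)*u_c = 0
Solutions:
 u(c) = -sqrt(C1 + c^2)
 u(c) = sqrt(C1 + c^2)


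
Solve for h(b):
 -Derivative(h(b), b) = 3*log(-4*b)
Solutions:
 h(b) = C1 - 3*b*log(-b) + 3*b*(1 - 2*log(2))


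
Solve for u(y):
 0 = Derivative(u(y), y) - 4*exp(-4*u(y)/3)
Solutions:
 u(y) = 3*log(-I*(C1 + 16*y/3)^(1/4))
 u(y) = 3*log(I*(C1 + 16*y/3)^(1/4))
 u(y) = 3*log(-(C1 + 16*y/3)^(1/4))
 u(y) = 3*log(C1 + 16*y/3)/4


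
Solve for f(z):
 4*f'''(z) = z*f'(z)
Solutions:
 f(z) = C1 + Integral(C2*airyai(2^(1/3)*z/2) + C3*airybi(2^(1/3)*z/2), z)


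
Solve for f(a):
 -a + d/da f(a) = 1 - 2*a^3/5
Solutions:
 f(a) = C1 - a^4/10 + a^2/2 + a


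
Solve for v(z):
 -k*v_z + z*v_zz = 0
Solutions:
 v(z) = C1 + z^(re(k) + 1)*(C2*sin(log(z)*Abs(im(k))) + C3*cos(log(z)*im(k)))


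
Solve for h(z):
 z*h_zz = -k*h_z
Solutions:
 h(z) = C1 + z^(1 - re(k))*(C2*sin(log(z)*Abs(im(k))) + C3*cos(log(z)*im(k)))


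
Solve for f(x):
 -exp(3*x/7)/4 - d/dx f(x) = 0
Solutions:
 f(x) = C1 - 7*exp(3*x/7)/12


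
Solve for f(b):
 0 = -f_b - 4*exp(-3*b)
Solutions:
 f(b) = C1 + 4*exp(-3*b)/3


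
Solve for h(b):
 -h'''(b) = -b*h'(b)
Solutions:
 h(b) = C1 + Integral(C2*airyai(b) + C3*airybi(b), b)


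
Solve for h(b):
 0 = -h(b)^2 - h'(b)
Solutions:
 h(b) = 1/(C1 + b)


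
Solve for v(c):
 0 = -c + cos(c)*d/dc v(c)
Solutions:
 v(c) = C1 + Integral(c/cos(c), c)


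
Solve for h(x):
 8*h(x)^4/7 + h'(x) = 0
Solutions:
 h(x) = 7^(1/3)*(1/(C1 + 24*x))^(1/3)
 h(x) = 7^(1/3)*(-3^(2/3) - 3*3^(1/6)*I)*(1/(C1 + 8*x))^(1/3)/6
 h(x) = 7^(1/3)*(-3^(2/3) + 3*3^(1/6)*I)*(1/(C1 + 8*x))^(1/3)/6


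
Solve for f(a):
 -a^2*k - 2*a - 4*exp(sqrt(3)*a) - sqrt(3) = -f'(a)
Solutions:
 f(a) = C1 + a^3*k/3 + a^2 + sqrt(3)*a + 4*sqrt(3)*exp(sqrt(3)*a)/3


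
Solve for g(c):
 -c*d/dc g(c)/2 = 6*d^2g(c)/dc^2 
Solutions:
 g(c) = C1 + C2*erf(sqrt(6)*c/12)


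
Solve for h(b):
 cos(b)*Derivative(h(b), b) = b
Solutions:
 h(b) = C1 + Integral(b/cos(b), b)


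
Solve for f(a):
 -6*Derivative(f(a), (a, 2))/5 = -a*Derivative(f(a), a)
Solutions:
 f(a) = C1 + C2*erfi(sqrt(15)*a/6)


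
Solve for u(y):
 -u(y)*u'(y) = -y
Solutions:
 u(y) = -sqrt(C1 + y^2)
 u(y) = sqrt(C1 + y^2)


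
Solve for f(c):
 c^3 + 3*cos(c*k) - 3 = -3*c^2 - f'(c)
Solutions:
 f(c) = C1 - c^4/4 - c^3 + 3*c - 3*sin(c*k)/k


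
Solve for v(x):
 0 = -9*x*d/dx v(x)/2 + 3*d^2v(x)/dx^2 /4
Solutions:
 v(x) = C1 + C2*erfi(sqrt(3)*x)


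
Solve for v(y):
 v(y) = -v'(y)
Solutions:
 v(y) = C1*exp(-y)


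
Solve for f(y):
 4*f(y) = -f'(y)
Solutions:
 f(y) = C1*exp(-4*y)


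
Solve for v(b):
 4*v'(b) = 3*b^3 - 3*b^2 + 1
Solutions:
 v(b) = C1 + 3*b^4/16 - b^3/4 + b/4


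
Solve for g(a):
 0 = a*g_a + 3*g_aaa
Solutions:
 g(a) = C1 + Integral(C2*airyai(-3^(2/3)*a/3) + C3*airybi(-3^(2/3)*a/3), a)


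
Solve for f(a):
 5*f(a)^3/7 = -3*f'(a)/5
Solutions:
 f(a) = -sqrt(42)*sqrt(-1/(C1 - 25*a))/2
 f(a) = sqrt(42)*sqrt(-1/(C1 - 25*a))/2


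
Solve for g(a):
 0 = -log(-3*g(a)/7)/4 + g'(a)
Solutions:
 -4*Integral(1/(log(-_y) - log(7) + log(3)), (_y, g(a))) = C1 - a


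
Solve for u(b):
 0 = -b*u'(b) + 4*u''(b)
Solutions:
 u(b) = C1 + C2*erfi(sqrt(2)*b/4)


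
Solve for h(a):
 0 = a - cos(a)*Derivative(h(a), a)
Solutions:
 h(a) = C1 + Integral(a/cos(a), a)


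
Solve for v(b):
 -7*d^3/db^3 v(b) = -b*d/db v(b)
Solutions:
 v(b) = C1 + Integral(C2*airyai(7^(2/3)*b/7) + C3*airybi(7^(2/3)*b/7), b)


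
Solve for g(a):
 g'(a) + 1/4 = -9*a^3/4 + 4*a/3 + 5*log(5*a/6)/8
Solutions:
 g(a) = C1 - 9*a^4/16 + 2*a^2/3 + 5*a*log(a)/8 - 5*a*log(6)/8 - 7*a/8 + 5*a*log(5)/8


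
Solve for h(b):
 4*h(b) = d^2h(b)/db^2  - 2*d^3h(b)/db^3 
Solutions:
 h(b) = C1*exp(b*((12*sqrt(321) + 215)^(-1/3) + 2 + (12*sqrt(321) + 215)^(1/3))/12)*sin(sqrt(3)*b*(-(12*sqrt(321) + 215)^(1/3) + (12*sqrt(321) + 215)^(-1/3))/12) + C2*exp(b*((12*sqrt(321) + 215)^(-1/3) + 2 + (12*sqrt(321) + 215)^(1/3))/12)*cos(sqrt(3)*b*(-(12*sqrt(321) + 215)^(1/3) + (12*sqrt(321) + 215)^(-1/3))/12) + C3*exp(b*(-(12*sqrt(321) + 215)^(1/3) - 1/(12*sqrt(321) + 215)^(1/3) + 1)/6)


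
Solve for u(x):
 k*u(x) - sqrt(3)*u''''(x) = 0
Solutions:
 u(x) = C1*exp(-3^(7/8)*k^(1/4)*x/3) + C2*exp(3^(7/8)*k^(1/4)*x/3) + C3*exp(-3^(7/8)*I*k^(1/4)*x/3) + C4*exp(3^(7/8)*I*k^(1/4)*x/3)


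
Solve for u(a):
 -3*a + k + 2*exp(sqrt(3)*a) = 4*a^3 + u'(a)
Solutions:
 u(a) = C1 - a^4 - 3*a^2/2 + a*k + 2*sqrt(3)*exp(sqrt(3)*a)/3


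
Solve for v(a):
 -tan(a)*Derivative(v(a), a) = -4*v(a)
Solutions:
 v(a) = C1*sin(a)^4


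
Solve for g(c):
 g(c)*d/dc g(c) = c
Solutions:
 g(c) = -sqrt(C1 + c^2)
 g(c) = sqrt(C1 + c^2)


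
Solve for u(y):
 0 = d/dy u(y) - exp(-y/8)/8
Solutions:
 u(y) = C1 - 1/exp(y)^(1/8)


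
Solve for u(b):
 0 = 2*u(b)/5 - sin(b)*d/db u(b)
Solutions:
 u(b) = C1*(cos(b) - 1)^(1/5)/(cos(b) + 1)^(1/5)


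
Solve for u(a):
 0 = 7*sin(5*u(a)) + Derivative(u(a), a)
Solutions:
 u(a) = -acos((-C1 - exp(70*a))/(C1 - exp(70*a)))/5 + 2*pi/5
 u(a) = acos((-C1 - exp(70*a))/(C1 - exp(70*a)))/5


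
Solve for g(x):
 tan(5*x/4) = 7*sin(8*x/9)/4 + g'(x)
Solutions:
 g(x) = C1 - 4*log(cos(5*x/4))/5 + 63*cos(8*x/9)/32


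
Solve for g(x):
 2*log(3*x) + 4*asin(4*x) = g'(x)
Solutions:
 g(x) = C1 + 2*x*log(x) + 4*x*asin(4*x) - 2*x + 2*x*log(3) + sqrt(1 - 16*x^2)


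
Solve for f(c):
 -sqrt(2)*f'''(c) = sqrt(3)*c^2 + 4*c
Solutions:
 f(c) = C1 + C2*c + C3*c^2 - sqrt(6)*c^5/120 - sqrt(2)*c^4/12


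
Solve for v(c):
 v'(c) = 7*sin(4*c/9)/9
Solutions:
 v(c) = C1 - 7*cos(4*c/9)/4


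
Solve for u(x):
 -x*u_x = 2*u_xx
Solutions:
 u(x) = C1 + C2*erf(x/2)


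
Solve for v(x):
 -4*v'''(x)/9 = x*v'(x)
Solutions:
 v(x) = C1 + Integral(C2*airyai(-2^(1/3)*3^(2/3)*x/2) + C3*airybi(-2^(1/3)*3^(2/3)*x/2), x)


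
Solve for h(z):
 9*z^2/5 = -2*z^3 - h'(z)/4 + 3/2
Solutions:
 h(z) = C1 - 2*z^4 - 12*z^3/5 + 6*z


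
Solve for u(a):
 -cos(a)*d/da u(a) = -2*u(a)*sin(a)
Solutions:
 u(a) = C1/cos(a)^2


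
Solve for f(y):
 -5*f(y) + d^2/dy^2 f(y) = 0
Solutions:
 f(y) = C1*exp(-sqrt(5)*y) + C2*exp(sqrt(5)*y)


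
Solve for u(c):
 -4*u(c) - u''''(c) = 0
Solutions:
 u(c) = (C1*sin(c) + C2*cos(c))*exp(-c) + (C3*sin(c) + C4*cos(c))*exp(c)


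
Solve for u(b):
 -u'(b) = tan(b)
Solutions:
 u(b) = C1 + log(cos(b))


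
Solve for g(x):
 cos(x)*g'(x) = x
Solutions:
 g(x) = C1 + Integral(x/cos(x), x)


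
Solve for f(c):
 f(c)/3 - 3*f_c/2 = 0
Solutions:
 f(c) = C1*exp(2*c/9)


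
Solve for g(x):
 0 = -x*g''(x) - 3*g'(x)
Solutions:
 g(x) = C1 + C2/x^2


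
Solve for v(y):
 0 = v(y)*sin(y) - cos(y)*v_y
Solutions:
 v(y) = C1/cos(y)


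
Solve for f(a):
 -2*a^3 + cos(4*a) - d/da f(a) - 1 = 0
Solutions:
 f(a) = C1 - a^4/2 - a + sin(4*a)/4


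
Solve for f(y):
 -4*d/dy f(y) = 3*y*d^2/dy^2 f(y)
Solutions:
 f(y) = C1 + C2/y^(1/3)


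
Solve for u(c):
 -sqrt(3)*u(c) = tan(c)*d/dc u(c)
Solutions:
 u(c) = C1/sin(c)^(sqrt(3))


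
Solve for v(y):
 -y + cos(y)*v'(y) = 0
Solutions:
 v(y) = C1 + Integral(y/cos(y), y)


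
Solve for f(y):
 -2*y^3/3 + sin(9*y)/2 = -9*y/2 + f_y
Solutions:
 f(y) = C1 - y^4/6 + 9*y^2/4 - cos(9*y)/18


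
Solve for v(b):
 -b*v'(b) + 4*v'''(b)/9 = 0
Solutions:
 v(b) = C1 + Integral(C2*airyai(2^(1/3)*3^(2/3)*b/2) + C3*airybi(2^(1/3)*3^(2/3)*b/2), b)


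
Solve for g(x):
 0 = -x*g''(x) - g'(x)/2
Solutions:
 g(x) = C1 + C2*sqrt(x)


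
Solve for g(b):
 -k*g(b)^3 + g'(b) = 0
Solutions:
 g(b) = -sqrt(2)*sqrt(-1/(C1 + b*k))/2
 g(b) = sqrt(2)*sqrt(-1/(C1 + b*k))/2


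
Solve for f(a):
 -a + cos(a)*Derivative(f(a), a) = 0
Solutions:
 f(a) = C1 + Integral(a/cos(a), a)


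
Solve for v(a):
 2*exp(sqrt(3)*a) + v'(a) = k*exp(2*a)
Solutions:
 v(a) = C1 + k*exp(2*a)/2 - 2*sqrt(3)*exp(sqrt(3)*a)/3


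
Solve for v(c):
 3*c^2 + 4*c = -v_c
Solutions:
 v(c) = C1 - c^3 - 2*c^2


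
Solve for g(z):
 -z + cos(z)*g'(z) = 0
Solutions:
 g(z) = C1 + Integral(z/cos(z), z)


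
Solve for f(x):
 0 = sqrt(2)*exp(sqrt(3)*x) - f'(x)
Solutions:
 f(x) = C1 + sqrt(6)*exp(sqrt(3)*x)/3


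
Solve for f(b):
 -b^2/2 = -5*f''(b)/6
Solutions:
 f(b) = C1 + C2*b + b^4/20


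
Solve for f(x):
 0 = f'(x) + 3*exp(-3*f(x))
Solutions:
 f(x) = log(C1 - 9*x)/3
 f(x) = log((-3^(1/3) - 3^(5/6)*I)*(C1 - 3*x)^(1/3)/2)
 f(x) = log((-3^(1/3) + 3^(5/6)*I)*(C1 - 3*x)^(1/3)/2)


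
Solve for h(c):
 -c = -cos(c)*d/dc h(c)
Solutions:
 h(c) = C1 + Integral(c/cos(c), c)


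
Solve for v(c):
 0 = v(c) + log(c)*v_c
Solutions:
 v(c) = C1*exp(-li(c))


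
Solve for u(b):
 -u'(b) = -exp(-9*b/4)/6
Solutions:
 u(b) = C1 - 2*exp(-9*b/4)/27


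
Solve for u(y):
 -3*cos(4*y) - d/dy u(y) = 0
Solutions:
 u(y) = C1 - 3*sin(4*y)/4


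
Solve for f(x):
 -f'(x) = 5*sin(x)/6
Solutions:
 f(x) = C1 + 5*cos(x)/6


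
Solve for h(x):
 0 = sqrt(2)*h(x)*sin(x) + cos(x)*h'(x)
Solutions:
 h(x) = C1*cos(x)^(sqrt(2))


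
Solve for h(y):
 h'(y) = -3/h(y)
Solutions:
 h(y) = -sqrt(C1 - 6*y)
 h(y) = sqrt(C1 - 6*y)


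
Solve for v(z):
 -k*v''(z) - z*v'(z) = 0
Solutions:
 v(z) = C1 + C2*sqrt(k)*erf(sqrt(2)*z*sqrt(1/k)/2)


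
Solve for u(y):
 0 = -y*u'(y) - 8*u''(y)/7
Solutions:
 u(y) = C1 + C2*erf(sqrt(7)*y/4)


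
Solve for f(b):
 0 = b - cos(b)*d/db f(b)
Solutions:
 f(b) = C1 + Integral(b/cos(b), b)


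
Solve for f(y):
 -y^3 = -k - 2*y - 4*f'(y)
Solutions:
 f(y) = C1 - k*y/4 + y^4/16 - y^2/4


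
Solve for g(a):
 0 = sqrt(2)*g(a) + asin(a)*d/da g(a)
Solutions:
 g(a) = C1*exp(-sqrt(2)*Integral(1/asin(a), a))


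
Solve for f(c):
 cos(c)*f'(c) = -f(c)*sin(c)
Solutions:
 f(c) = C1*cos(c)


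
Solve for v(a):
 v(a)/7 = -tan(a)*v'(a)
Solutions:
 v(a) = C1/sin(a)^(1/7)


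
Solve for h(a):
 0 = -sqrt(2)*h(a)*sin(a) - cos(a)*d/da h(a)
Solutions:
 h(a) = C1*cos(a)^(sqrt(2))


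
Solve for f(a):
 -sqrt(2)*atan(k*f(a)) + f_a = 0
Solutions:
 Integral(1/atan(_y*k), (_y, f(a))) = C1 + sqrt(2)*a


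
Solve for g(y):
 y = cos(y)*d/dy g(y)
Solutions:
 g(y) = C1 + Integral(y/cos(y), y)


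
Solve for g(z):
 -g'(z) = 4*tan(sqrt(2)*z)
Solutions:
 g(z) = C1 + 2*sqrt(2)*log(cos(sqrt(2)*z))


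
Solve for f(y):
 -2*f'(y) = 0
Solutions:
 f(y) = C1


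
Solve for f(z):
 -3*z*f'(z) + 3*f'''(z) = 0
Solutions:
 f(z) = C1 + Integral(C2*airyai(z) + C3*airybi(z), z)


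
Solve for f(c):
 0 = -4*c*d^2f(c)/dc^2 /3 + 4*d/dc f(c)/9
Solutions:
 f(c) = C1 + C2*c^(4/3)


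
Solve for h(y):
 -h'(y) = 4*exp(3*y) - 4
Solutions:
 h(y) = C1 + 4*y - 4*exp(3*y)/3


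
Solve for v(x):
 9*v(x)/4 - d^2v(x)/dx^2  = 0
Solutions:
 v(x) = C1*exp(-3*x/2) + C2*exp(3*x/2)


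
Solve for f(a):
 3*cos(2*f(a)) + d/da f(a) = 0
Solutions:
 f(a) = -asin((C1 + exp(12*a))/(C1 - exp(12*a)))/2 + pi/2
 f(a) = asin((C1 + exp(12*a))/(C1 - exp(12*a)))/2


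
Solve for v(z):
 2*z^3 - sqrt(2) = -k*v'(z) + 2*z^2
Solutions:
 v(z) = C1 - z^4/(2*k) + 2*z^3/(3*k) + sqrt(2)*z/k


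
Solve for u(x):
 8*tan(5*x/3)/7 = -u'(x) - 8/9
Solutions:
 u(x) = C1 - 8*x/9 + 24*log(cos(5*x/3))/35


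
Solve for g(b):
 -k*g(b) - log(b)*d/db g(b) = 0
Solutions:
 g(b) = C1*exp(-k*li(b))


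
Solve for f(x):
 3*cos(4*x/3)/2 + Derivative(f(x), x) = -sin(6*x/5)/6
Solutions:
 f(x) = C1 - 9*sin(4*x/3)/8 + 5*cos(6*x/5)/36


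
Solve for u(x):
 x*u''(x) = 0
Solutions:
 u(x) = C1 + C2*x


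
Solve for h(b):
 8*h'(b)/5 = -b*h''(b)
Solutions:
 h(b) = C1 + C2/b^(3/5)


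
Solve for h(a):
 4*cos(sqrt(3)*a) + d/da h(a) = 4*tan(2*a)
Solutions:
 h(a) = C1 - 2*log(cos(2*a)) - 4*sqrt(3)*sin(sqrt(3)*a)/3


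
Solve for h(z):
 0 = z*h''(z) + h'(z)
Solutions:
 h(z) = C1 + C2*log(z)


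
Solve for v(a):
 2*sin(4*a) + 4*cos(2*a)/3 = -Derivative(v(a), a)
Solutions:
 v(a) = C1 - 2*sin(2*a)/3 + cos(4*a)/2


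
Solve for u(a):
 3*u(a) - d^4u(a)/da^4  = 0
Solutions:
 u(a) = C1*exp(-3^(1/4)*a) + C2*exp(3^(1/4)*a) + C3*sin(3^(1/4)*a) + C4*cos(3^(1/4)*a)


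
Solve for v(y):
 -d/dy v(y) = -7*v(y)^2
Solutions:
 v(y) = -1/(C1 + 7*y)


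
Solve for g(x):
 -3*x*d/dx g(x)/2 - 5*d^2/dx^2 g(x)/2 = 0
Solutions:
 g(x) = C1 + C2*erf(sqrt(30)*x/10)


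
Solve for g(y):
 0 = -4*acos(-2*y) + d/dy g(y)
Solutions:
 g(y) = C1 + 4*y*acos(-2*y) + 2*sqrt(1 - 4*y^2)


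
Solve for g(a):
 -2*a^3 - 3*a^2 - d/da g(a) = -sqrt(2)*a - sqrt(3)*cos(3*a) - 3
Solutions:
 g(a) = C1 - a^4/2 - a^3 + sqrt(2)*a^2/2 + 3*a + sqrt(3)*sin(3*a)/3


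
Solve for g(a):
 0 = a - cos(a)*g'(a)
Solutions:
 g(a) = C1 + Integral(a/cos(a), a)


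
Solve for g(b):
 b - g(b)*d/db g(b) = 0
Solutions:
 g(b) = -sqrt(C1 + b^2)
 g(b) = sqrt(C1 + b^2)


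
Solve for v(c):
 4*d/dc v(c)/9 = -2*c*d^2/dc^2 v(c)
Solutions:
 v(c) = C1 + C2*c^(7/9)


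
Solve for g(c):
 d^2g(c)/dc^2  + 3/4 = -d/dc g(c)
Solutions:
 g(c) = C1 + C2*exp(-c) - 3*c/4


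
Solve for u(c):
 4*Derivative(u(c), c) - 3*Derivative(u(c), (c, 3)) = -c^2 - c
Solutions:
 u(c) = C1 + C2*exp(-2*sqrt(3)*c/3) + C3*exp(2*sqrt(3)*c/3) - c^3/12 - c^2/8 - 3*c/8


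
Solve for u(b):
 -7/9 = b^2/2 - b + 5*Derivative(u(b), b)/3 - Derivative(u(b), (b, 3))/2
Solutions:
 u(b) = C1 + C2*exp(-sqrt(30)*b/3) + C3*exp(sqrt(30)*b/3) - b^3/10 + 3*b^2/10 - 97*b/150


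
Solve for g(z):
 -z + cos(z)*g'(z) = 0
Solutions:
 g(z) = C1 + Integral(z/cos(z), z)


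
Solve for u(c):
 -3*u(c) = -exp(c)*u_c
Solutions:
 u(c) = C1*exp(-3*exp(-c))


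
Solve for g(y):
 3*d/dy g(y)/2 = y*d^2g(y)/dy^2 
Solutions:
 g(y) = C1 + C2*y^(5/2)


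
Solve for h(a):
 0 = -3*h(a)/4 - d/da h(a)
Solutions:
 h(a) = C1*exp(-3*a/4)


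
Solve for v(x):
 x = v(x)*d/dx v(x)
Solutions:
 v(x) = -sqrt(C1 + x^2)
 v(x) = sqrt(C1 + x^2)


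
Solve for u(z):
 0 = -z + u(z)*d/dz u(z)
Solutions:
 u(z) = -sqrt(C1 + z^2)
 u(z) = sqrt(C1 + z^2)


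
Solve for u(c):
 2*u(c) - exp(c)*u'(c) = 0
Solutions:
 u(c) = C1*exp(-2*exp(-c))


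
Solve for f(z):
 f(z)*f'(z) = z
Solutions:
 f(z) = -sqrt(C1 + z^2)
 f(z) = sqrt(C1 + z^2)


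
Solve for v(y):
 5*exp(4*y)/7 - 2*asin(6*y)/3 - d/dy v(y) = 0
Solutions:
 v(y) = C1 - 2*y*asin(6*y)/3 - sqrt(1 - 36*y^2)/9 + 5*exp(4*y)/28


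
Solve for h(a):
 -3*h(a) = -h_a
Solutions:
 h(a) = C1*exp(3*a)


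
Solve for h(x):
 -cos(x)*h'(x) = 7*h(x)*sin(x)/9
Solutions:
 h(x) = C1*cos(x)^(7/9)


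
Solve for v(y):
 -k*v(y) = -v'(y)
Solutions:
 v(y) = C1*exp(k*y)


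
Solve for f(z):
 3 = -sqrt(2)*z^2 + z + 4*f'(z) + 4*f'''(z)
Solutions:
 f(z) = C1 + C2*sin(z) + C3*cos(z) + sqrt(2)*z^3/12 - z^2/8 - sqrt(2)*z/2 + 3*z/4


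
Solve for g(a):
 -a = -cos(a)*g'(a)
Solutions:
 g(a) = C1 + Integral(a/cos(a), a)


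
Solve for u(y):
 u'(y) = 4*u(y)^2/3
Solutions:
 u(y) = -3/(C1 + 4*y)


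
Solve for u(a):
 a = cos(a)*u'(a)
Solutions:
 u(a) = C1 + Integral(a/cos(a), a)


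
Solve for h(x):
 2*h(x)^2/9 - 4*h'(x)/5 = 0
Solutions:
 h(x) = -18/(C1 + 5*x)


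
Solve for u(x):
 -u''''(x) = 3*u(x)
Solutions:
 u(x) = (C1*sin(sqrt(2)*3^(1/4)*x/2) + C2*cos(sqrt(2)*3^(1/4)*x/2))*exp(-sqrt(2)*3^(1/4)*x/2) + (C3*sin(sqrt(2)*3^(1/4)*x/2) + C4*cos(sqrt(2)*3^(1/4)*x/2))*exp(sqrt(2)*3^(1/4)*x/2)


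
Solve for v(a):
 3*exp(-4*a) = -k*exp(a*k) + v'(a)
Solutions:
 v(a) = C1 + exp(a*k) - 3*exp(-4*a)/4


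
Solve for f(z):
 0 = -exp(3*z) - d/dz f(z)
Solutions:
 f(z) = C1 - exp(3*z)/3


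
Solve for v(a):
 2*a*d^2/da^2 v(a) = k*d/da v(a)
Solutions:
 v(a) = C1 + a^(re(k)/2 + 1)*(C2*sin(log(a)*Abs(im(k))/2) + C3*cos(log(a)*im(k)/2))


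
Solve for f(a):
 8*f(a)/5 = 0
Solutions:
 f(a) = 0


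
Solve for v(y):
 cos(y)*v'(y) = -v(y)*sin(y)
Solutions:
 v(y) = C1*cos(y)


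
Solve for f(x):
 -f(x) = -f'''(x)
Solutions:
 f(x) = C3*exp(x) + (C1*sin(sqrt(3)*x/2) + C2*cos(sqrt(3)*x/2))*exp(-x/2)


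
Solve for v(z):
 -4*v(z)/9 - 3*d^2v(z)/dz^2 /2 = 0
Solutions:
 v(z) = C1*sin(2*sqrt(6)*z/9) + C2*cos(2*sqrt(6)*z/9)


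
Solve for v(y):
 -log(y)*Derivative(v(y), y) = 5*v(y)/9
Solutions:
 v(y) = C1*exp(-5*li(y)/9)


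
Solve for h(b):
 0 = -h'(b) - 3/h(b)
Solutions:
 h(b) = -sqrt(C1 - 6*b)
 h(b) = sqrt(C1 - 6*b)


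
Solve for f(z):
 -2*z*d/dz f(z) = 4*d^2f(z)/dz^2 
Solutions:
 f(z) = C1 + C2*erf(z/2)


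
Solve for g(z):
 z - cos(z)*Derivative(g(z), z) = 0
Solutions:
 g(z) = C1 + Integral(z/cos(z), z)


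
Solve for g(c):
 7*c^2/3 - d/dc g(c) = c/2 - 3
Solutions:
 g(c) = C1 + 7*c^3/9 - c^2/4 + 3*c


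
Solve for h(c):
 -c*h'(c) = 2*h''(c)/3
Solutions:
 h(c) = C1 + C2*erf(sqrt(3)*c/2)


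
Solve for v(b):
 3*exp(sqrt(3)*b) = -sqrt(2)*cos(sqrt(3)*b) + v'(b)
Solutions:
 v(b) = C1 + sqrt(3)*exp(sqrt(3)*b) + sqrt(6)*sin(sqrt(3)*b)/3


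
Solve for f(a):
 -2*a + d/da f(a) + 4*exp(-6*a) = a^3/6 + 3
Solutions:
 f(a) = C1 + a^4/24 + a^2 + 3*a + 2*exp(-6*a)/3


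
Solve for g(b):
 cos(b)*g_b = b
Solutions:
 g(b) = C1 + Integral(b/cos(b), b)


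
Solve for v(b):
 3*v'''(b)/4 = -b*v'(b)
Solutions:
 v(b) = C1 + Integral(C2*airyai(-6^(2/3)*b/3) + C3*airybi(-6^(2/3)*b/3), b)


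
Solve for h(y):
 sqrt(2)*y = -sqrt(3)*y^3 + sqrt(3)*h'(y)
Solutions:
 h(y) = C1 + y^4/4 + sqrt(6)*y^2/6


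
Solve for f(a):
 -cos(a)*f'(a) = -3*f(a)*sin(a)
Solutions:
 f(a) = C1/cos(a)^3


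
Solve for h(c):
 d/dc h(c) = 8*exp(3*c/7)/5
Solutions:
 h(c) = C1 + 56*exp(3*c/7)/15


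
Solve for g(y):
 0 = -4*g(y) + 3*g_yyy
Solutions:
 g(y) = C3*exp(6^(2/3)*y/3) + (C1*sin(2^(2/3)*3^(1/6)*y/2) + C2*cos(2^(2/3)*3^(1/6)*y/2))*exp(-6^(2/3)*y/6)


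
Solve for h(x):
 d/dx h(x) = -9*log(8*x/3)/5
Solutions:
 h(x) = C1 - 9*x*log(x)/5 - 27*x*log(2)/5 + 9*x/5 + 9*x*log(3)/5


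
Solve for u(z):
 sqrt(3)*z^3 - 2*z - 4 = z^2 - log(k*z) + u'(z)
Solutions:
 u(z) = C1 + sqrt(3)*z^4/4 - z^3/3 - z^2 + z*log(k*z) - 5*z


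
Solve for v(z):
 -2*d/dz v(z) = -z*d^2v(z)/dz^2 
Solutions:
 v(z) = C1 + C2*z^3


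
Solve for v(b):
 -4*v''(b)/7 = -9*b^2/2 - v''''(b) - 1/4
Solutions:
 v(b) = C1 + C2*b + C3*exp(-2*sqrt(7)*b/7) + C4*exp(2*sqrt(7)*b/7) + 21*b^4/32 + 14*b^2


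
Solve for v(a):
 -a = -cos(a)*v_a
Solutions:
 v(a) = C1 + Integral(a/cos(a), a)


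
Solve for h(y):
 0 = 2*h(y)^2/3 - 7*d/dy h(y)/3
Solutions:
 h(y) = -7/(C1 + 2*y)


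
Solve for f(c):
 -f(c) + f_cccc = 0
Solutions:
 f(c) = C1*exp(-c) + C2*exp(c) + C3*sin(c) + C4*cos(c)


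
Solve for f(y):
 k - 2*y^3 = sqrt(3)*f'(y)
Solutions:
 f(y) = C1 + sqrt(3)*k*y/3 - sqrt(3)*y^4/6


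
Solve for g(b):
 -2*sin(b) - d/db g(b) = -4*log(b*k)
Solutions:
 g(b) = C1 + 4*b*log(b*k) - 4*b + 2*cos(b)


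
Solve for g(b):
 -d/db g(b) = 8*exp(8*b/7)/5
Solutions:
 g(b) = C1 - 7*exp(8*b/7)/5


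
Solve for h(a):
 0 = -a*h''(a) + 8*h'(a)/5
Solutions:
 h(a) = C1 + C2*a^(13/5)


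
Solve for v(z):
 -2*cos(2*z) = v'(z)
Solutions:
 v(z) = C1 - sin(2*z)


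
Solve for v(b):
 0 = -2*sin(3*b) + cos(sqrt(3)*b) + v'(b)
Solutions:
 v(b) = C1 - sqrt(3)*sin(sqrt(3)*b)/3 - 2*cos(3*b)/3


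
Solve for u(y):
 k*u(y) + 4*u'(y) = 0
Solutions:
 u(y) = C1*exp(-k*y/4)


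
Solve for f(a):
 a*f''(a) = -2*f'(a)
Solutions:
 f(a) = C1 + C2/a


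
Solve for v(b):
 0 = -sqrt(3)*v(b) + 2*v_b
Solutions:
 v(b) = C1*exp(sqrt(3)*b/2)


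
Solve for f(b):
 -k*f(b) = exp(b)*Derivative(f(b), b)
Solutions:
 f(b) = C1*exp(k*exp(-b))


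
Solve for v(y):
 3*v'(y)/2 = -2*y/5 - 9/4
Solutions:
 v(y) = C1 - 2*y^2/15 - 3*y/2


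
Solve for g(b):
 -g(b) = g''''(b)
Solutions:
 g(b) = (C1*sin(sqrt(2)*b/2) + C2*cos(sqrt(2)*b/2))*exp(-sqrt(2)*b/2) + (C3*sin(sqrt(2)*b/2) + C4*cos(sqrt(2)*b/2))*exp(sqrt(2)*b/2)


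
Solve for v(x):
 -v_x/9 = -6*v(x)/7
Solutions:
 v(x) = C1*exp(54*x/7)


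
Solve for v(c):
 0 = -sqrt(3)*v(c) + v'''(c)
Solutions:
 v(c) = C3*exp(3^(1/6)*c) + (C1*sin(3^(2/3)*c/2) + C2*cos(3^(2/3)*c/2))*exp(-3^(1/6)*c/2)


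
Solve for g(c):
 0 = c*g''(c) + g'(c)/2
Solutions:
 g(c) = C1 + C2*sqrt(c)


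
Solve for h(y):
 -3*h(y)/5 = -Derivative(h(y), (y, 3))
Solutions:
 h(y) = C3*exp(3^(1/3)*5^(2/3)*y/5) + (C1*sin(3^(5/6)*5^(2/3)*y/10) + C2*cos(3^(5/6)*5^(2/3)*y/10))*exp(-3^(1/3)*5^(2/3)*y/10)


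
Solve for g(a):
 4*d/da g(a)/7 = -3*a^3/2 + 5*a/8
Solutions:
 g(a) = C1 - 21*a^4/32 + 35*a^2/64


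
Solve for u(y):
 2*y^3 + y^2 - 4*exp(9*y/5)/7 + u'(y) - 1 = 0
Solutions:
 u(y) = C1 - y^4/2 - y^3/3 + y + 20*exp(9*y/5)/63
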